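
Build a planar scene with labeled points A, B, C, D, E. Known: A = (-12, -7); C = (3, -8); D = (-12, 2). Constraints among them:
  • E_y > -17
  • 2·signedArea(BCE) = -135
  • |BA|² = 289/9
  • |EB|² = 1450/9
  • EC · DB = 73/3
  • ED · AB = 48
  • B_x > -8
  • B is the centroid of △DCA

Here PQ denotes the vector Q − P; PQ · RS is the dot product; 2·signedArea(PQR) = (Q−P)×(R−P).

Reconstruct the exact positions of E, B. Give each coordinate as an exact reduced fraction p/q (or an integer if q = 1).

1. B_x = -7  [B is the centroid of △DCA]
2. B_y = -13/3  [B is the centroid of △DCA]
   → B = (-7, -13/3)
3. E_x = -12  [ED · AB = 48 ∩ 2·signedArea(BCE) = -135]
4. E_y = -16  [ED · AB = 48 ∩ 2·signedArea(BCE) = -135]
   → E = (-12, -16)

B = (-7, -13/3)
E = (-12, -16)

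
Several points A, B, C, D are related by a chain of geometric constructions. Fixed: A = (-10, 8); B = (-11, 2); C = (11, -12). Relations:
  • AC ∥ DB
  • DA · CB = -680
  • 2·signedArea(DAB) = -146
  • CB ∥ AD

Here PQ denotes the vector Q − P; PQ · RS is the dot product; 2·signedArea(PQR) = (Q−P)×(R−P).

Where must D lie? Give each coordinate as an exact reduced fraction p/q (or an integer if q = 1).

D = (-32, 22)

1. D_x = -32  [AC ∥ DB ∩ CB ∥ AD]
2. D_y = 22  [AC ∥ DB ∩ CB ∥ AD]
   → D = (-32, 22)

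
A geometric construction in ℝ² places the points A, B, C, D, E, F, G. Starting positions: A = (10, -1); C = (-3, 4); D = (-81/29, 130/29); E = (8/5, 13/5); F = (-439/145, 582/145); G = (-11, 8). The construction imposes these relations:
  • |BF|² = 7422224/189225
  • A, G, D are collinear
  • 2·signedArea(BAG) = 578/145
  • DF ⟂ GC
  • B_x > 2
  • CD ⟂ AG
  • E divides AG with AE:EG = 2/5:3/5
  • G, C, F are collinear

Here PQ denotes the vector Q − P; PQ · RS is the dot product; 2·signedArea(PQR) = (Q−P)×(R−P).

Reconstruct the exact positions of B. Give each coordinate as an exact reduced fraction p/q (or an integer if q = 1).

1. B_x = 1243/435  [line -9·x + -21·y + 9427/145 = 0 ∩ |BF|² = 7422224/189225]
2. B_y = 814/435  [line -9·x + -21·y + 9427/145 = 0 ∩ |BF|² = 7422224/189225]
   → B = (1243/435, 814/435)

B = (1243/435, 814/435)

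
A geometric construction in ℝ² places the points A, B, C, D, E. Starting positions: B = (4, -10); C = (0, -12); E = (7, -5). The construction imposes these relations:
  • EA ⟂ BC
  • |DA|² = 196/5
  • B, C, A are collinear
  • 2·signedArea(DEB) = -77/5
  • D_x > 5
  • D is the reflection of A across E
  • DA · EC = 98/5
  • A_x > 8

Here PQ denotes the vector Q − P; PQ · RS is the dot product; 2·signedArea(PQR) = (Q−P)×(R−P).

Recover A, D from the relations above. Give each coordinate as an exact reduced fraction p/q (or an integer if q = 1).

1. A_x = 42/5  [B, C, A are collinear ∩ EA ⟂ BC]
2. A_y = -39/5  [B, C, A are collinear ∩ EA ⟂ BC]
   → A = (42/5, -39/5)
3. D_x = 28/5  [D is the reflection of A across E]
4. D_y = -11/5  [D is the reflection of A across E]
   → D = (28/5, -11/5)

A = (42/5, -39/5)
D = (28/5, -11/5)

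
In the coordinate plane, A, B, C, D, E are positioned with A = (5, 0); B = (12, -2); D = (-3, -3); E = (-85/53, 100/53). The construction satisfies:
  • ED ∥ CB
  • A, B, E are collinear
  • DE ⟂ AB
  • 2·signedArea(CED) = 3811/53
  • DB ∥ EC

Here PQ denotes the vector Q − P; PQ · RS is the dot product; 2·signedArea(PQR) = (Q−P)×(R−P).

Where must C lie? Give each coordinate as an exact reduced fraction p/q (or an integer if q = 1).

1. C_x = 710/53  [ED ∥ CB ∩ DB ∥ EC]
2. C_y = 153/53  [ED ∥ CB ∩ DB ∥ EC]
   → C = (710/53, 153/53)

C = (710/53, 153/53)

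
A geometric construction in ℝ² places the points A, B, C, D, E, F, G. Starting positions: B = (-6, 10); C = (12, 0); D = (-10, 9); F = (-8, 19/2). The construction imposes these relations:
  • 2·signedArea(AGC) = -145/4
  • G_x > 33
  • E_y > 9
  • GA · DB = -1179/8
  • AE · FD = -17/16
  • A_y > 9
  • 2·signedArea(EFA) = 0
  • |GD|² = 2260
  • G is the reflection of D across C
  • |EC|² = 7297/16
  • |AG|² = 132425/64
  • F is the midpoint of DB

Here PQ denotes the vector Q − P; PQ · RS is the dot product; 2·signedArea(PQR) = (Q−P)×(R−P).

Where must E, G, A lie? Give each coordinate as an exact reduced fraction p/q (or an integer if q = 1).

A = (-15/2, 77/8)
E = (-7, 39/4)
G = (34, -9)

1. G_x = 34  [G is the reflection of D across C]
2. G_y = -9  [G is the reflection of D across C]
   → G = (34, -9)
3. A_x = -15/2  [2·signedArea(AGC) = -145/4 ∩ GA · DB = -1179/8]
4. A_y = 77/8  [2·signedArea(AGC) = -145/4 ∩ GA · DB = -1179/8]
   → A = (-15/2, 77/8)
5. E_x = -7  [2·signedArea(EFA) = 0 ∩ AE · FD = -17/16]
6. E_y = 39/4  [2·signedArea(EFA) = 0 ∩ AE · FD = -17/16]
   → E = (-7, 39/4)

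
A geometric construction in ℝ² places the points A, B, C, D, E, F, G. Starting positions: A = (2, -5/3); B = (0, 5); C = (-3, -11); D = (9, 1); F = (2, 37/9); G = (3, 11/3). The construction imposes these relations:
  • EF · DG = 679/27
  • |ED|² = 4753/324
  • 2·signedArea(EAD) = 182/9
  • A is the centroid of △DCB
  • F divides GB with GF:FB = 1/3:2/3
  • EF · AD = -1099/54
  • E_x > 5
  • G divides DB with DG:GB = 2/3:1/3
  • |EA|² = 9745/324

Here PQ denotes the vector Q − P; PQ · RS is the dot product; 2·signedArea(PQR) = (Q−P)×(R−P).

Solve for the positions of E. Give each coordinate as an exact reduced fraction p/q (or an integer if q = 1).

E = (11/2, 23/9)

1. E_x = 11/2  [EF · AD = -1099/54 ∩ 2·signedArea(EAD) = 182/9]
2. E_y = 23/9  [EF · AD = -1099/54 ∩ 2·signedArea(EAD) = 182/9]
   → E = (11/2, 23/9)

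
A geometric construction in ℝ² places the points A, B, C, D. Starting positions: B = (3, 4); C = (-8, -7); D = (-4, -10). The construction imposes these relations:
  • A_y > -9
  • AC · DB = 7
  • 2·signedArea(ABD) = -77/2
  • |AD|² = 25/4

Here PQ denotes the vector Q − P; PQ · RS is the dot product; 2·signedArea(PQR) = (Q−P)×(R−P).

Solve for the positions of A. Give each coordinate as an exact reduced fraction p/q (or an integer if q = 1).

1. A_x = -6  [2·signedArea(ABD) = -77/2 ∩ AC · DB = 7]
2. A_y = -17/2  [2·signedArea(ABD) = -77/2 ∩ AC · DB = 7]
   → A = (-6, -17/2)

A = (-6, -17/2)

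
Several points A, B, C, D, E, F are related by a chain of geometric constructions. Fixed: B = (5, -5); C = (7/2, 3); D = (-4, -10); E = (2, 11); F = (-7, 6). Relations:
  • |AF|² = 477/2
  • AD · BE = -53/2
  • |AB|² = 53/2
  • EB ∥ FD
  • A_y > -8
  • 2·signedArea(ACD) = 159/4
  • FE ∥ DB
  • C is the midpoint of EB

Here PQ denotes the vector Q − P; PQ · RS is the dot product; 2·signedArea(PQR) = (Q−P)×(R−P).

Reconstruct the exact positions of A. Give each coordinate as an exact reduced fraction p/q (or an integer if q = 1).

A = (1/2, -15/2)

1. A_x = 1/2  [2·signedArea(ACD) = 159/4 ∩ AD · BE = -53/2]
2. A_y = -15/2  [2·signedArea(ACD) = 159/4 ∩ AD · BE = -53/2]
   → A = (1/2, -15/2)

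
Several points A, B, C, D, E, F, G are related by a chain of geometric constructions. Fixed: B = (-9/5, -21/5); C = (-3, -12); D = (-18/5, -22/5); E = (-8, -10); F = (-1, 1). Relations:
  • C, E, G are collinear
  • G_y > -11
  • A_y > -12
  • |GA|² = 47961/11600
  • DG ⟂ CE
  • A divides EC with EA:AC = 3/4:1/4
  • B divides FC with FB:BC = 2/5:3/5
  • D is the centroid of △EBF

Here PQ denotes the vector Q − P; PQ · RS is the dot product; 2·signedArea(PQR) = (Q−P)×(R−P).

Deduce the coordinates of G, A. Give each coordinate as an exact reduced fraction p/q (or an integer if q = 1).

A = (-17/4, -23/2)
G = (-178/29, -1558/145)

1. G_x = -178/29  [C, E, G are collinear ∩ DG ⟂ CE]
2. G_y = -1558/145  [C, E, G are collinear ∩ DG ⟂ CE]
   → G = (-178/29, -1558/145)
3. A_x = -17/4  [A divides EC with EA:AC = 3/4:1/4]
4. A_y = -23/2  [A divides EC with EA:AC = 3/4:1/4]
   → A = (-17/4, -23/2)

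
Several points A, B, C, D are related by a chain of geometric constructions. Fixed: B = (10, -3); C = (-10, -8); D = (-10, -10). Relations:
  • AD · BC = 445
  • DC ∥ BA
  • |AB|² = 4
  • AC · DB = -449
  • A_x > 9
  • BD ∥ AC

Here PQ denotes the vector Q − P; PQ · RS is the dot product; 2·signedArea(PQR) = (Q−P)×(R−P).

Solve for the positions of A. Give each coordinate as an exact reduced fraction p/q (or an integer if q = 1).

A = (10, -1)

1. A_x = 10  [BD ∥ AC ∩ DC ∥ BA]
2. A_y = -1  [BD ∥ AC ∩ DC ∥ BA]
   → A = (10, -1)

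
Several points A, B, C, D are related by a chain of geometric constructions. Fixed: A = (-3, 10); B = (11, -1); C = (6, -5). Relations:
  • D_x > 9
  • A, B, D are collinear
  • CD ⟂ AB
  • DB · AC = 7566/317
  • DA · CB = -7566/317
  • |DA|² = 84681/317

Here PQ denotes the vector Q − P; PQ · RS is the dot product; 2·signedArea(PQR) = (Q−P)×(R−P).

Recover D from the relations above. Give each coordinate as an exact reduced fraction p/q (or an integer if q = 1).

D = (3123/317, -31/317)

1. D_x = 3123/317  [A, B, D are collinear ∩ CD ⟂ AB]
2. D_y = -31/317  [A, B, D are collinear ∩ CD ⟂ AB]
   → D = (3123/317, -31/317)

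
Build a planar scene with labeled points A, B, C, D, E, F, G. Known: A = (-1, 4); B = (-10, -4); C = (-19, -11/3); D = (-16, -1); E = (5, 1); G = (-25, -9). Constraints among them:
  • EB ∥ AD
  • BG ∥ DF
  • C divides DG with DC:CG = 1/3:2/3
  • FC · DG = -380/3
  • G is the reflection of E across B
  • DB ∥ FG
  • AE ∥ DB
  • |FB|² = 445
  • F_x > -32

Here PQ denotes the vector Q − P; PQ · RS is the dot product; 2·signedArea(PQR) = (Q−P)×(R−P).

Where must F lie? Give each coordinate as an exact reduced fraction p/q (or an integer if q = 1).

1. F_x = -31  [DB ∥ FG ∩ BG ∥ DF]
2. F_y = -6  [DB ∥ FG ∩ BG ∥ DF]
   → F = (-31, -6)

F = (-31, -6)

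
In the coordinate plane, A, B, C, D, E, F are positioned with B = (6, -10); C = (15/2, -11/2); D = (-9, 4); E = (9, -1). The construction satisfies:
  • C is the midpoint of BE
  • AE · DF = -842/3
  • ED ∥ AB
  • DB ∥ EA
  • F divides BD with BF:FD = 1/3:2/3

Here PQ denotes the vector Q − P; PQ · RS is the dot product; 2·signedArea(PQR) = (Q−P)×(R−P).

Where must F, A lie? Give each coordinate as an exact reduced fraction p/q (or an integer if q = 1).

1. F_x = 1  [F divides BD with BF:FD = 1/3:2/3]
2. F_y = -16/3  [F divides BD with BF:FD = 1/3:2/3]
   → F = (1, -16/3)
3. A_x = 24  [ED ∥ AB ∩ DB ∥ EA]
4. A_y = -15  [ED ∥ AB ∩ DB ∥ EA]
   → A = (24, -15)

A = (24, -15)
F = (1, -16/3)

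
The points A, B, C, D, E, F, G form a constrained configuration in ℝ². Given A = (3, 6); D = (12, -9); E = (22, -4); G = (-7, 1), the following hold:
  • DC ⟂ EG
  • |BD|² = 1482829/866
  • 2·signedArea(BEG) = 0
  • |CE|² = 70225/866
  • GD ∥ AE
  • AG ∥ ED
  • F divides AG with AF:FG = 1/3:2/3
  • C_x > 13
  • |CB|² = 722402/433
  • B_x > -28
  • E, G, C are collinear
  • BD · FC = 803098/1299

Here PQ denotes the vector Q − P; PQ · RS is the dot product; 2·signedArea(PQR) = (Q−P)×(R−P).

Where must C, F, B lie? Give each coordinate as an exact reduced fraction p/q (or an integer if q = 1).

B = (-23491/866, 3871/866)
C = (11367/866, -2139/866)
F = (-1/3, 13/3)

1. C_x = 11367/866  [E, G, C are collinear ∩ DC ⟂ EG]
2. C_y = -2139/866  [E, G, C are collinear ∩ DC ⟂ EG]
   → C = (11367/866, -2139/866)
3. F_x = -1/3  [F divides AG with AF:FG = 1/3:2/3]
4. F_y = 13/3  [F divides AG with AF:FG = 1/3:2/3]
   → F = (-1/3, 13/3)
5. B_x = -23491/866  [2·signedArea(BEG) = 0 ∩ BD · FC = 803098/1299]
6. B_y = 3871/866  [2·signedArea(BEG) = 0 ∩ BD · FC = 803098/1299]
   → B = (-23491/866, 3871/866)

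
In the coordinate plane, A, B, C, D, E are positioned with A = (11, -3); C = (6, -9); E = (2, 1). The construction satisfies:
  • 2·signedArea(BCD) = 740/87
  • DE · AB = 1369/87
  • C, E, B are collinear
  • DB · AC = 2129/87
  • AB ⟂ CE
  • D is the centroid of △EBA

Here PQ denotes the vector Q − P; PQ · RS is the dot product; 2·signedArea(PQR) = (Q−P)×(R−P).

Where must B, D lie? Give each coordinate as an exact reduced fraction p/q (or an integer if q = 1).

1. B_x = 134/29  [C, E, B are collinear ∩ AB ⟂ CE]
2. B_y = -161/29  [C, E, B are collinear ∩ AB ⟂ CE]
   → B = (134/29, -161/29)
3. D_x = 511/87  [D is the centroid of △EBA]
4. D_y = -73/29  [D is the centroid of △EBA]
   → D = (511/87, -73/29)

B = (134/29, -161/29)
D = (511/87, -73/29)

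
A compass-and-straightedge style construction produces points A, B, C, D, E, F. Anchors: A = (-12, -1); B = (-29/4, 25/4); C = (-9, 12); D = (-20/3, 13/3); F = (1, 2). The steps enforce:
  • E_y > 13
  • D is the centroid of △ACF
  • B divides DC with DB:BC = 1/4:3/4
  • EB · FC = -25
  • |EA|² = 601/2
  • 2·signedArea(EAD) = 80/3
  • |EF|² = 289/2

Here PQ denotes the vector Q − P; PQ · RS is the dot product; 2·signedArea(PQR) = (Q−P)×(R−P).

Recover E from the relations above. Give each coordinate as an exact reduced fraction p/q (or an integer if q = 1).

E = (-5/2, 27/2)

1. E_x = -5/2  [line 10·x + -10·y + 160 = 0 ∩ |EA|² = 601/2]
2. E_y = 27/2  [line 10·x + -10·y + 160 = 0 ∩ |EA|² = 601/2]
   → E = (-5/2, 27/2)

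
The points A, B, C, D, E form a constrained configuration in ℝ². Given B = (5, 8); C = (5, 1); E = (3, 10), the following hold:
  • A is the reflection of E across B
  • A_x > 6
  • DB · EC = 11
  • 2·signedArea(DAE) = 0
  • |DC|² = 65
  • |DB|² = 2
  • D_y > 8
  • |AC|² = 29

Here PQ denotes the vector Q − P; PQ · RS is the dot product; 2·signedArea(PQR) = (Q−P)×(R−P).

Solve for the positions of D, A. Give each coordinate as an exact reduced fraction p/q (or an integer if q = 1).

A = (7, 6)
D = (4, 9)

1. A_x = 7  [A is the reflection of E across B]
2. A_y = 6  [A is the reflection of E across B]
   → A = (7, 6)
3. D_x = 4  [2·signedArea(DAE) = 0 ∩ DB · EC = 11]
4. D_y = 9  [2·signedArea(DAE) = 0 ∩ DB · EC = 11]
   → D = (4, 9)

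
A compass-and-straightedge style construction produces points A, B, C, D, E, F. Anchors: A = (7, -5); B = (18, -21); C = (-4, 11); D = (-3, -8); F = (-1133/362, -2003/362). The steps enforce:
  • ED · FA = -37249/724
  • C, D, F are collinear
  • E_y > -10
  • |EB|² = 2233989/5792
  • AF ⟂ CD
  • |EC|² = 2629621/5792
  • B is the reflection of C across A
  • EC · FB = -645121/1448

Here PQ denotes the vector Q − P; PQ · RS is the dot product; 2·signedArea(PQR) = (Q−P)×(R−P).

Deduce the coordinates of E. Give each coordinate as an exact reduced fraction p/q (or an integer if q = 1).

1. E_x = 3117/1448  [ED · FA = -37249/724 ∩ EC · FB = -645121/1448]
2. E_y = -13611/1448  [ED · FA = -37249/724 ∩ EC · FB = -645121/1448]
   → E = (3117/1448, -13611/1448)

E = (3117/1448, -13611/1448)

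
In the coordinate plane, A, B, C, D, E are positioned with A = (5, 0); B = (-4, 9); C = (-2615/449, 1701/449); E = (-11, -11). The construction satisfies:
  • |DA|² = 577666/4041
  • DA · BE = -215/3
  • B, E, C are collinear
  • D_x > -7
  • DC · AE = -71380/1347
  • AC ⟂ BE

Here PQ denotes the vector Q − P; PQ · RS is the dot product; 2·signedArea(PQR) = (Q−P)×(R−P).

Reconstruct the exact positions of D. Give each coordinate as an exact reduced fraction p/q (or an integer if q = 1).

1. D_x = -9350/1347  [DC · AE = -71380/1347 ∩ DA · BE = -215/3]
2. D_y = 803/1347  [DC · AE = -71380/1347 ∩ DA · BE = -215/3]
   → D = (-9350/1347, 803/1347)

D = (-9350/1347, 803/1347)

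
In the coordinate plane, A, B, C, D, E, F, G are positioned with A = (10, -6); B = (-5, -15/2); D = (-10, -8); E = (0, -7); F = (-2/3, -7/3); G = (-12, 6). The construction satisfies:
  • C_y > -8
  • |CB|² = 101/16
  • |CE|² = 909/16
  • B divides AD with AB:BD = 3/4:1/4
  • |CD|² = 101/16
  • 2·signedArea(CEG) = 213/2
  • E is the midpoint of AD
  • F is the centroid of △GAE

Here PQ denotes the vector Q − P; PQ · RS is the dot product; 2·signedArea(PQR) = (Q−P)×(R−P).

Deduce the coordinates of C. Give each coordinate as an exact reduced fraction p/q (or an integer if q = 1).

1. C_x = -15/2  [line -13·x + -12·y + -381/2 = 0 ∩ |CE|² = 909/16]
2. C_y = -31/4  [line -13·x + -12·y + -381/2 = 0 ∩ |CE|² = 909/16]
   → C = (-15/2, -31/4)

C = (-15/2, -31/4)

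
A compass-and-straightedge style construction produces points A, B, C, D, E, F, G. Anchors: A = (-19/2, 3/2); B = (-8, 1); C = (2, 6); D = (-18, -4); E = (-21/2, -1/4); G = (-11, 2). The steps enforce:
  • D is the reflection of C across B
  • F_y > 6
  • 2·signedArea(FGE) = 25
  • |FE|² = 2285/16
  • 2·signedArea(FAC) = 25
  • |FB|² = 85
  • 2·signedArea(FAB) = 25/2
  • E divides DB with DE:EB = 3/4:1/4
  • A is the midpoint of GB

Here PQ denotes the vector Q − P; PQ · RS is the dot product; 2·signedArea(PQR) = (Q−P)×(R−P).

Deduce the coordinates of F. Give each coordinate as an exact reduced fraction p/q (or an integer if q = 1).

F = (-1, 7)

1. F_x = -1  [2·signedArea(FGE) = 25 ∩ 2·signedArea(FAB) = 25/2]
2. F_y = 7  [2·signedArea(FGE) = 25 ∩ 2·signedArea(FAB) = 25/2]
   → F = (-1, 7)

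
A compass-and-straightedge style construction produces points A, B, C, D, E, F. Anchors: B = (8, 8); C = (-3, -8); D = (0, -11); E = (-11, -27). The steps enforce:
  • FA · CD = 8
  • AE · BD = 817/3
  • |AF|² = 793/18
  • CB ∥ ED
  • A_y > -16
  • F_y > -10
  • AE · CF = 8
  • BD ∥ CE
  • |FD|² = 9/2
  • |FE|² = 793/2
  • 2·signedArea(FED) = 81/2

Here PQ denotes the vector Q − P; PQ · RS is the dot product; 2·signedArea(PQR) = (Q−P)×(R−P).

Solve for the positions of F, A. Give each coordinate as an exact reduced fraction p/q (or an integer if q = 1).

A = (-14/3, -46/3)
F = (-3/2, -19/2)

1. F_x = -3/2  [line -16·x + 11·y + 161/2 = 0 ∩ |FE|² = 793/2]
2. F_y = -19/2  [line -16·x + 11·y + 161/2 = 0 ∩ |FE|² = 793/2]
   → F = (-3/2, -19/2)
3. A_x = -14/3  [FA · CD = 8 ∩ AE · BD = 817/3]
4. A_y = -46/3  [FA · CD = 8 ∩ AE · BD = 817/3]
   → A = (-14/3, -46/3)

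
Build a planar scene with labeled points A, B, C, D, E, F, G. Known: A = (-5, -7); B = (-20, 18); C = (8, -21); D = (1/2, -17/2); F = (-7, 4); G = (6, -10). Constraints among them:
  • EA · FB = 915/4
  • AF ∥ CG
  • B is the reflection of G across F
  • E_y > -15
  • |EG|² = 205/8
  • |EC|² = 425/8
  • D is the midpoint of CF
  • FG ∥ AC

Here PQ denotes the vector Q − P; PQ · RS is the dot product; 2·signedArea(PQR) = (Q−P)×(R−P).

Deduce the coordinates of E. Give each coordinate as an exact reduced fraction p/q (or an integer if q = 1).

E = (17/4, -59/4)

1. E_x = 17/4  [line 13·x + -14·y + -1047/4 = 0 ∩ |EC|² = 425/8]
2. E_y = -59/4  [line 13·x + -14·y + -1047/4 = 0 ∩ |EC|² = 425/8]
   → E = (17/4, -59/4)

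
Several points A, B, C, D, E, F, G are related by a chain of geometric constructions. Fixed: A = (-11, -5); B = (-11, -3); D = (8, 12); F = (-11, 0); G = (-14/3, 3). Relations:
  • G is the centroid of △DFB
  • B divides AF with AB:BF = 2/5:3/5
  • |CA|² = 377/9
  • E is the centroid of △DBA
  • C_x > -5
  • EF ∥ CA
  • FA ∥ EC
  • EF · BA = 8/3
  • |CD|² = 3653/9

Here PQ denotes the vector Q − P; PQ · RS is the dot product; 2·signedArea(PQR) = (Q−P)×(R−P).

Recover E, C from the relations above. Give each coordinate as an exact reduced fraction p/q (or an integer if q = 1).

1. E_x = -14/3  [E is the centroid of △DBA]
2. E_y = 4/3  [E is the centroid of △DBA]
   → E = (-14/3, 4/3)
3. C_x = -14/3  [EF ∥ CA ∩ FA ∥ EC]
4. C_y = -11/3  [EF ∥ CA ∩ FA ∥ EC]
   → C = (-14/3, -11/3)

C = (-14/3, -11/3)
E = (-14/3, 4/3)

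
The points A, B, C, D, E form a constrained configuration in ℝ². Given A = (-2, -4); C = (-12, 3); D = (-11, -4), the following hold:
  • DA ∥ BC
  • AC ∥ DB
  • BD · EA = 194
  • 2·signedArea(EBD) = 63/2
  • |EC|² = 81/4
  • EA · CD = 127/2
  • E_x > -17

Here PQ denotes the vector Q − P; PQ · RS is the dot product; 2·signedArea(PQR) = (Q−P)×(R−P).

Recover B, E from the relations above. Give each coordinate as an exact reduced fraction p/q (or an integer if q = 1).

1. B_x = -21  [DA ∥ BC ∩ AC ∥ DB]
2. B_y = 3  [DA ∥ BC ∩ AC ∥ DB]
   → B = (-21, 3)
3. E_x = -33/2  [2·signedArea(EBD) = 63/2 ∩ BD · EA = 194]
4. E_y = 3  [2·signedArea(EBD) = 63/2 ∩ BD · EA = 194]
   → E = (-33/2, 3)

B = (-21, 3)
E = (-33/2, 3)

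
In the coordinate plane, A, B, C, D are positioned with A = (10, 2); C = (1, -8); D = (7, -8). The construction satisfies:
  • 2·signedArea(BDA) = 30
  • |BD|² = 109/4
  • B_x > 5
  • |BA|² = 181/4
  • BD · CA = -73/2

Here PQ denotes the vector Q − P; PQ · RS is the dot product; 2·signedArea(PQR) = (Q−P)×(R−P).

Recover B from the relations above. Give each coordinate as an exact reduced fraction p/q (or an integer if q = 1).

1. B_x = 11/2  [2·signedArea(BDA) = 30 ∩ BD · CA = -73/2]
2. B_y = -3  [2·signedArea(BDA) = 30 ∩ BD · CA = -73/2]
   → B = (11/2, -3)

B = (11/2, -3)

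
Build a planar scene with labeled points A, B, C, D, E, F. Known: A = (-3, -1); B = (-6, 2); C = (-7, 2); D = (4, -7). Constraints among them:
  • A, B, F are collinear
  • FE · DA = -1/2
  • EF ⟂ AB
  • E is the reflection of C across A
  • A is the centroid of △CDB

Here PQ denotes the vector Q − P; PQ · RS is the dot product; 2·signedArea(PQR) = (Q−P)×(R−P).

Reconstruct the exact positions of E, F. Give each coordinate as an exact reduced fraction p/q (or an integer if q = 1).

1. E_x = 1  [E is the reflection of C across A]
2. E_y = -4  [E is the reflection of C across A]
   → E = (1, -4)
3. F_x = 1/2  [A, B, F are collinear ∩ EF ⟂ AB]
4. F_y = -9/2  [A, B, F are collinear ∩ EF ⟂ AB]
   → F = (1/2, -9/2)

E = (1, -4)
F = (1/2, -9/2)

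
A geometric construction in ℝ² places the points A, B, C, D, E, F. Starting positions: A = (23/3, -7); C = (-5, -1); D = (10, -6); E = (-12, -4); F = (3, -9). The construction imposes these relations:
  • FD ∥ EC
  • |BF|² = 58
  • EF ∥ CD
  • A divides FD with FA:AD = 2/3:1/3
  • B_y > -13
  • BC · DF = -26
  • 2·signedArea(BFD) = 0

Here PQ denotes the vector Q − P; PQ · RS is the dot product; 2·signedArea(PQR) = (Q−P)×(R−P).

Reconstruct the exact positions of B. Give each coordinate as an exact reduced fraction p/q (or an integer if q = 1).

B = (-4, -12)

1. B_x = -4  [2·signedArea(BFD) = 0 ∩ BC · DF = -26]
2. B_y = -12  [2·signedArea(BFD) = 0 ∩ BC · DF = -26]
   → B = (-4, -12)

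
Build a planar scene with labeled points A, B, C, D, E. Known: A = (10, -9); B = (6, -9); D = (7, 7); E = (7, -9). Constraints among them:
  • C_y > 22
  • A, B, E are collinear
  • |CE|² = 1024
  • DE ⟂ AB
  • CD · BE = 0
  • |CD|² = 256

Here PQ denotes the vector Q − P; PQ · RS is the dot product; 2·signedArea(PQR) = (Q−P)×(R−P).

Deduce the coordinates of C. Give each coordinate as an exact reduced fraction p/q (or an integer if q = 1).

C = (7, 23)

1. C_x = 7  [CD · BE = 0]
2. C_y = 23  [|CE|² = 1024]
   → C = (7, 23)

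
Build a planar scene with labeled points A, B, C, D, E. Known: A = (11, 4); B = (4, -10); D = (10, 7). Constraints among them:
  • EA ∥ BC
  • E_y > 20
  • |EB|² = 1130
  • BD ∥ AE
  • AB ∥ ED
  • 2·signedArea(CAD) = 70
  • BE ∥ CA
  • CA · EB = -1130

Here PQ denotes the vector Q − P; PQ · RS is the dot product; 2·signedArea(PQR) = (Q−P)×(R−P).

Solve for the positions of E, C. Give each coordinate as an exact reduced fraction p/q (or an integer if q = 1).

C = (-2, -27)
E = (17, 21)

1. E_x = 17  [AB ∥ ED ∩ BD ∥ AE]
2. E_y = 21  [AB ∥ ED ∩ BD ∥ AE]
   → E = (17, 21)
3. C_x = -2  [BE ∥ CA ∩ EA ∥ BC]
4. C_y = -27  [BE ∥ CA ∩ EA ∥ BC]
   → C = (-2, -27)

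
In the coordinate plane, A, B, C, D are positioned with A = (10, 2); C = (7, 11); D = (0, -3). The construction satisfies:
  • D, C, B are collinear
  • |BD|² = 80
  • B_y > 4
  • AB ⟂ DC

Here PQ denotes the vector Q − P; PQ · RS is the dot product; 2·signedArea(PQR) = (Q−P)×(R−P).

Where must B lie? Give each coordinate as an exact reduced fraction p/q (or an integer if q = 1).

B = (4, 5)

1. B_x = 4  [D, C, B are collinear ∩ AB ⟂ DC]
2. B_y = 5  [D, C, B are collinear ∩ AB ⟂ DC]
   → B = (4, 5)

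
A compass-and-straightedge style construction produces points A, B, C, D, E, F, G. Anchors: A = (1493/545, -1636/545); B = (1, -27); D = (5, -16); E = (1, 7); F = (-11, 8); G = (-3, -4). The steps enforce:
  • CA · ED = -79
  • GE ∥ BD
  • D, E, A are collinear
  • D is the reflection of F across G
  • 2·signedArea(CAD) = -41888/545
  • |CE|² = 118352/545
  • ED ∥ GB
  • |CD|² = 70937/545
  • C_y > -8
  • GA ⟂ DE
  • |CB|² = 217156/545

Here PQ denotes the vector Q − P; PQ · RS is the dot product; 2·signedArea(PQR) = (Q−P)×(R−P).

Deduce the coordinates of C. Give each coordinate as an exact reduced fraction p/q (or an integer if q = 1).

1. C_x = -1319/545  [2·signedArea(CAD) = -41888/545 ∩ CA · ED = -79]
2. C_y = -3997/545  [2·signedArea(CAD) = -41888/545 ∩ CA · ED = -79]
   → C = (-1319/545, -3997/545)

C = (-1319/545, -3997/545)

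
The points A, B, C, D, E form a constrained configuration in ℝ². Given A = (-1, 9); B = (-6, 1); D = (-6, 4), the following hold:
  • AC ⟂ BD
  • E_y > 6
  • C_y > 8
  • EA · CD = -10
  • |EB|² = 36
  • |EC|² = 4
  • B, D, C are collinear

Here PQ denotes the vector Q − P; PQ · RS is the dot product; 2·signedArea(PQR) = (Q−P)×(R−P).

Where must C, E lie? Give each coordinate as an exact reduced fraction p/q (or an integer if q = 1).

C = (-6, 9)
E = (-6, 7)

1. C_x = -6  [B, D, C are collinear ∩ AC ⟂ BD]
2. C_y = 9  [B, D, C are collinear ∩ AC ⟂ BD]
   → C = (-6, 9)
3. E_y = 7  [EA · CD = -10]
4. E_x = -6  [|EB|² = 36]
   → E = (-6, 7)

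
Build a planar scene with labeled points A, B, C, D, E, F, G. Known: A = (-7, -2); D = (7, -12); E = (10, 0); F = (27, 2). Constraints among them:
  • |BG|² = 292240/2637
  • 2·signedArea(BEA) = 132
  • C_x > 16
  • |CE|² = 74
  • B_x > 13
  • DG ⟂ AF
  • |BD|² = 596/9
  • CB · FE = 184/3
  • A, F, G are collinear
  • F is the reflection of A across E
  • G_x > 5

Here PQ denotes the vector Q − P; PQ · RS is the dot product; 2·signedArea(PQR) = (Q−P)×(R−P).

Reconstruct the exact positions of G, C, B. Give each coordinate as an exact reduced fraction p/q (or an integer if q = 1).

1. G_x = 1655/293  [A, F, G are collinear ∩ DG ⟂ AF]
2. G_y = -150/293  [A, F, G are collinear ∩ DG ⟂ AF]
   → G = (1655/293, -150/293)
3. B_x = 41/3  [line 2·x + -17·y + -152 = 0 ∩ |BD|² = 596/9]
4. B_y = -22/3  [line 2·x + -17·y + -152 = 0 ∩ |BD|² = 596/9]
   → B = (41/3, -22/3)
5. C_x = 17  [line 17·x + 2·y + -279 = 0 ∩ |CE|² = 74]
6. C_y = -5  [line 17·x + 2·y + -279 = 0 ∩ |CE|² = 74]
   → C = (17, -5)

B = (41/3, -22/3)
C = (17, -5)
G = (1655/293, -150/293)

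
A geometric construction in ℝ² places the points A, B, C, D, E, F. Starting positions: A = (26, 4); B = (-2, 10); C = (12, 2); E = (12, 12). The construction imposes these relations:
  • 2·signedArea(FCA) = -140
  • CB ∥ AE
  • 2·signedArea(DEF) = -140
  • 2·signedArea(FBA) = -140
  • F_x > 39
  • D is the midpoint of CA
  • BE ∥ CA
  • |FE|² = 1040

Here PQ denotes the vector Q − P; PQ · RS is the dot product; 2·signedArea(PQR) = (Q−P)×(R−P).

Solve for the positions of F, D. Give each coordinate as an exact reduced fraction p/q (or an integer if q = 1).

D = (19, 3)
F = (40, -4)

1. F_x = 40  [2·signedArea(FBA) = -140 ∩ 2·signedArea(FCA) = -140]
2. F_y = -4  [2·signedArea(FBA) = -140 ∩ 2·signedArea(FCA) = -140]
   → F = (40, -4)
3. D_x = 19  [D is the midpoint of CA]
4. D_y = 3  [D is the midpoint of CA]
   → D = (19, 3)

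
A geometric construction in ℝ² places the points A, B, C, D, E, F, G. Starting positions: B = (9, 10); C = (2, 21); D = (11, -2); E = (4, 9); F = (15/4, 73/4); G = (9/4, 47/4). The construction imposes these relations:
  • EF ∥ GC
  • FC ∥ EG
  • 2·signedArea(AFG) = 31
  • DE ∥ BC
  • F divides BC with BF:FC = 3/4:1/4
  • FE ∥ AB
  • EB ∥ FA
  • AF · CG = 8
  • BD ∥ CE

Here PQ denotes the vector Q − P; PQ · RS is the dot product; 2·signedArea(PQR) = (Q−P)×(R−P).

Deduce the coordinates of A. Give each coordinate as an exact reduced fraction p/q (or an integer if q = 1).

1. A_x = 35/4  [FE ∥ AB ∩ EB ∥ FA]
2. A_y = 77/4  [FE ∥ AB ∩ EB ∥ FA]
   → A = (35/4, 77/4)

A = (35/4, 77/4)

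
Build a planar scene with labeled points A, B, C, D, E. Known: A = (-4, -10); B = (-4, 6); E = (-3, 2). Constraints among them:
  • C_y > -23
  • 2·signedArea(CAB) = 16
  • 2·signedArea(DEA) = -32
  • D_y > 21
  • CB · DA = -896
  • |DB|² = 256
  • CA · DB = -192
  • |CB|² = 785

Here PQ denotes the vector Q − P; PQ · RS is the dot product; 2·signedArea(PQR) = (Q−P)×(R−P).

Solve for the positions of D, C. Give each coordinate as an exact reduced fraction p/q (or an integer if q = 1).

1. D_x = -4  [line 12·x + -1·y + 70 = 0 ∩ |DB|² = 256]
2. D_y = 22  [line 12·x + -1·y + 70 = 0 ∩ |DB|² = 256]
   → D = (-4, 22)
3. C_x = -5  [CB · DA = -896 ∩ 2·signedArea(CAB) = 16]
4. C_y = -22  [CB · DA = -896 ∩ 2·signedArea(CAB) = 16]
   → C = (-5, -22)

C = (-5, -22)
D = (-4, 22)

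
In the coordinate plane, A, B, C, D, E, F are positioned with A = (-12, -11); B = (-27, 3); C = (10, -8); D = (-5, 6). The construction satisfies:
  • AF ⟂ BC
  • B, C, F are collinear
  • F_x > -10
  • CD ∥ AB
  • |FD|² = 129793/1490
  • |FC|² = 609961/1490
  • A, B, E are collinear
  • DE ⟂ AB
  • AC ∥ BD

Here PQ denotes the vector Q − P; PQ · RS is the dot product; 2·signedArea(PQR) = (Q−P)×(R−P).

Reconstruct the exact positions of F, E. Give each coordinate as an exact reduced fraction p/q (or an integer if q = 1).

E = (-7047/421, -2769/421)
F = (-13997/1490, -3329/1490)

1. F_x = -13997/1490  [B, C, F are collinear ∩ AF ⟂ BC]
2. F_y = -3329/1490  [B, C, F are collinear ∩ AF ⟂ BC]
   → F = (-13997/1490, -3329/1490)
3. E_x = -7047/421  [A, B, E are collinear ∩ DE ⟂ AB]
4. E_y = -2769/421  [A, B, E are collinear ∩ DE ⟂ AB]
   → E = (-7047/421, -2769/421)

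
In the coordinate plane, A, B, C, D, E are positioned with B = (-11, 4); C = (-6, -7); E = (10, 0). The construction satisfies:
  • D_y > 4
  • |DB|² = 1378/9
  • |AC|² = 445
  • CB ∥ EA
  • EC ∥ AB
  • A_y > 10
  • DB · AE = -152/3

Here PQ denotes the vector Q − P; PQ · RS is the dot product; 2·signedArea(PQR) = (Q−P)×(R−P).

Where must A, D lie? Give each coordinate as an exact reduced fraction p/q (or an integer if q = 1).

1. A_x = 5  [EC ∥ AB ∩ CB ∥ EA]
2. A_y = 11  [EC ∥ AB ∩ CB ∥ EA]
   → A = (5, 11)
3. D_x = 4/3  [line -5·x + 11·y + -145/3 = 0 ∩ |DB|² = 1378/9]
4. D_y = 5  [line -5·x + 11·y + -145/3 = 0 ∩ |DB|² = 1378/9]
   → D = (4/3, 5)

A = (5, 11)
D = (4/3, 5)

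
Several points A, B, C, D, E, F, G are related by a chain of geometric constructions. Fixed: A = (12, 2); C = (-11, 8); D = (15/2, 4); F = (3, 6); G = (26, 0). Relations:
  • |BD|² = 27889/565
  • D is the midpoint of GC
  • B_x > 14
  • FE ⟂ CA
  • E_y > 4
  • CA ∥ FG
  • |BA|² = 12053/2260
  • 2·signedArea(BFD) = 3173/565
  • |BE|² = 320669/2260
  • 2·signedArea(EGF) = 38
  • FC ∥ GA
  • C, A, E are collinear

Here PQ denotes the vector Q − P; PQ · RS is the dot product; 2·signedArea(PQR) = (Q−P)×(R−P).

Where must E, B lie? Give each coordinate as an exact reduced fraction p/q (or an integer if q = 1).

B = (16157/1130, 1258/565)
E = (1467/565, 2516/565)

1. E_x = 1467/565  [C, A, E are collinear ∩ FE ⟂ CA]
2. E_y = 2516/565  [C, A, E are collinear ∩ FE ⟂ CA]
   → E = (1467/565, 2516/565)
3. B_x = 16157/1130  [line 2·x + 9/2·y + -21818/565 = 0 ∩ |BD|² = 27889/565]
4. B_y = 1258/565  [line 2·x + 9/2·y + -21818/565 = 0 ∩ |BD|² = 27889/565]
   → B = (16157/1130, 1258/565)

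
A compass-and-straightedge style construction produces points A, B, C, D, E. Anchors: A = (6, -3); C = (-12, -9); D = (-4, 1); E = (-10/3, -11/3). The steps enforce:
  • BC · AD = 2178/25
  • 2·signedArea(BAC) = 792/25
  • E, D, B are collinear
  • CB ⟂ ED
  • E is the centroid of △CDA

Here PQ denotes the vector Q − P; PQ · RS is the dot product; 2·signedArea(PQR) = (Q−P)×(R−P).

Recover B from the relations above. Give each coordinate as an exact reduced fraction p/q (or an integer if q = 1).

B = (-69/25, -192/25)

1. B_x = -69/25  [E, D, B are collinear ∩ CB ⟂ ED]
2. B_y = -192/25  [E, D, B are collinear ∩ CB ⟂ ED]
   → B = (-69/25, -192/25)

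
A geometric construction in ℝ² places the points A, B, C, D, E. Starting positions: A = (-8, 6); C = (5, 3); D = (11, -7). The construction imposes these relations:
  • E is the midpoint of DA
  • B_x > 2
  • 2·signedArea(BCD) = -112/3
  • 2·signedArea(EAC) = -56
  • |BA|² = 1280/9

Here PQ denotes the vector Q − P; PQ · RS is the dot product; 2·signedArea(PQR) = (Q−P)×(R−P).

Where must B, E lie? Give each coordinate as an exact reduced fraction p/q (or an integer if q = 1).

1. B_x = 8/3  [line 10·x + 6·y + -92/3 = 0 ∩ |BA|² = 1280/9]
2. B_y = 2/3  [line 10·x + 6·y + -92/3 = 0 ∩ |BA|² = 1280/9]
   → B = (8/3, 2/3)
3. E_x = 3/2  [E is the midpoint of DA]
4. E_y = -1/2  [E is the midpoint of DA]
   → E = (3/2, -1/2)

B = (8/3, 2/3)
E = (3/2, -1/2)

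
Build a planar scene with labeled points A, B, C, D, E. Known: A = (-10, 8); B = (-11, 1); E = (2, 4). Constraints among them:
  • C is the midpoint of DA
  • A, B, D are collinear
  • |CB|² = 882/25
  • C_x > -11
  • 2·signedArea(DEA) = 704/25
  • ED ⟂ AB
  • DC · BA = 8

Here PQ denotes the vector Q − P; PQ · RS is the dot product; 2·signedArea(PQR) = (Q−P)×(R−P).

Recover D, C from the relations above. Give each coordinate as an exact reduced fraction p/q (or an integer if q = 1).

C = (-254/25, 172/25)
D = (-258/25, 144/25)

1. D_x = -258/25  [A, B, D are collinear ∩ ED ⟂ AB]
2. D_y = 144/25  [A, B, D are collinear ∩ ED ⟂ AB]
   → D = (-258/25, 144/25)
3. C_x = -254/25  [C is the midpoint of DA]
4. C_y = 172/25  [C is the midpoint of DA]
   → C = (-254/25, 172/25)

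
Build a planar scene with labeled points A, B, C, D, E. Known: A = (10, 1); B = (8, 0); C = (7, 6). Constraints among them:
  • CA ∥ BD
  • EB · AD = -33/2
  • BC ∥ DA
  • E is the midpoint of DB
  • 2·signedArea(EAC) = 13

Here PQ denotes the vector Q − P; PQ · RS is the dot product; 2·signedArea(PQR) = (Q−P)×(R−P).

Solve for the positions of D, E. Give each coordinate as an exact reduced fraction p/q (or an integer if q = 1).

D = (11, -5)
E = (19/2, -5/2)

1. D_x = 11  [BC ∥ DA ∩ CA ∥ BD]
2. D_y = -5  [BC ∥ DA ∩ CA ∥ BD]
   → D = (11, -5)
3. E_x = 19/2  [E is the midpoint of DB]
4. E_y = -5/2  [E is the midpoint of DB]
   → E = (19/2, -5/2)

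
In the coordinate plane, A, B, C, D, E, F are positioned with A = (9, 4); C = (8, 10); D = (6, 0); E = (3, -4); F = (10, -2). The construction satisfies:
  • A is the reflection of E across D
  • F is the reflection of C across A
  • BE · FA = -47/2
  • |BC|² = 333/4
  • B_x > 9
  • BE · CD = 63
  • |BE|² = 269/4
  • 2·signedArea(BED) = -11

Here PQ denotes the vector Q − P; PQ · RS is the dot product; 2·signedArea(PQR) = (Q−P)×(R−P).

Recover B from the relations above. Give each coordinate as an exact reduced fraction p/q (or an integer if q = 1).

1. B_x = 19/2  [2·signedArea(BED) = -11 ∩ BE · CD = 63]
2. B_y = 1  [2·signedArea(BED) = -11 ∩ BE · CD = 63]
   → B = (19/2, 1)

B = (19/2, 1)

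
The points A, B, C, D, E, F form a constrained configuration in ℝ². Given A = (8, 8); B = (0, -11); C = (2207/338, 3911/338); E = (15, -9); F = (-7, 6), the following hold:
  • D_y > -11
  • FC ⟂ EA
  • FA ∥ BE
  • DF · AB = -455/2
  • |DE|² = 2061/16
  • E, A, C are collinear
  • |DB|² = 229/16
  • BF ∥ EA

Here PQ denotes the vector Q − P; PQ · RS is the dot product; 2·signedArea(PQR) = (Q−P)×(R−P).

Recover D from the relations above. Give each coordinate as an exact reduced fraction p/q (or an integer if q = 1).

D = (15/4, -21/2)

1. D_x = 15/4  [line 8·x + 19·y + 339/2 = 0 ∩ |DE|² = 2061/16]
2. D_y = -21/2  [line 8·x + 19·y + 339/2 = 0 ∩ |DE|² = 2061/16]
   → D = (15/4, -21/2)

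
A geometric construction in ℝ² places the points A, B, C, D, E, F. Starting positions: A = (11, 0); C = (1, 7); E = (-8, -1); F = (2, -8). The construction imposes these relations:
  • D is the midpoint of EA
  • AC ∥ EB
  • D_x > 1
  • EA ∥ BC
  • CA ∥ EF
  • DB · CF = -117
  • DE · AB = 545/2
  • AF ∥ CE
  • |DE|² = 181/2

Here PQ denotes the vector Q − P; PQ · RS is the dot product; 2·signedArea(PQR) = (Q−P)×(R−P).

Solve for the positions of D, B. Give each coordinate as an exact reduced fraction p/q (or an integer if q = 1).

1. D_x = 3/2  [D is the midpoint of EA]
2. D_y = -1/2  [D is the midpoint of EA]
   → D = (3/2, -1/2)
3. B_x = -18  [EA ∥ BC ∩ AC ∥ EB]
4. B_y = 6  [EA ∥ BC ∩ AC ∥ EB]
   → B = (-18, 6)

B = (-18, 6)
D = (3/2, -1/2)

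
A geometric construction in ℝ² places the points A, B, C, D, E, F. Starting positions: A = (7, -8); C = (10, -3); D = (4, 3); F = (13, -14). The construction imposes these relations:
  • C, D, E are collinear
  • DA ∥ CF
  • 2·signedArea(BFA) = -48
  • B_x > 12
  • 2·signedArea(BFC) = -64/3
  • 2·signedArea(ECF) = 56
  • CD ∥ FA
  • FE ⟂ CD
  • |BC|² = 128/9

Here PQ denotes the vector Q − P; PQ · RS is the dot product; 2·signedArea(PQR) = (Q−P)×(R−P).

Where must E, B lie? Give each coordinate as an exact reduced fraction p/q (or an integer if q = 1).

B = (38/3, -17/3)
E = (17, -10)

1. E_x = 17  [C, D, E are collinear ∩ FE ⟂ CD]
2. E_y = -10  [C, D, E are collinear ∩ FE ⟂ CD]
   → E = (17, -10)
3. B_x = 38/3  [2·signedArea(BFC) = -64/3 ∩ 2·signedArea(BFA) = -48]
4. B_y = -17/3  [2·signedArea(BFC) = -64/3 ∩ 2·signedArea(BFA) = -48]
   → B = (38/3, -17/3)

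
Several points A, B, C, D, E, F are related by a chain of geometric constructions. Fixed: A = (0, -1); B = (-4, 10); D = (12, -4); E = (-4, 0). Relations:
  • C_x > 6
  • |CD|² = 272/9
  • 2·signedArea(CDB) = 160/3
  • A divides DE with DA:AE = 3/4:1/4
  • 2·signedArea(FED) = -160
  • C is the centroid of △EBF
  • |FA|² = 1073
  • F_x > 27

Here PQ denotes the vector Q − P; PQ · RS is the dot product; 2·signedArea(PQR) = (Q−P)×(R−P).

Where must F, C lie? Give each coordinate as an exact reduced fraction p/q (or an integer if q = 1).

C = (20/3, -8/3)
F = (28, -18)

1. F_x = 28  [line 4·x + 16·y + 176 = 0 ∩ |FA|² = 1073]
2. F_y = -18  [line 4·x + 16·y + 176 = 0 ∩ |FA|² = 1073]
   → F = (28, -18)
3. C_x = 20/3  [C is the centroid of △EBF]
4. C_y = -8/3  [C is the centroid of △EBF]
   → C = (20/3, -8/3)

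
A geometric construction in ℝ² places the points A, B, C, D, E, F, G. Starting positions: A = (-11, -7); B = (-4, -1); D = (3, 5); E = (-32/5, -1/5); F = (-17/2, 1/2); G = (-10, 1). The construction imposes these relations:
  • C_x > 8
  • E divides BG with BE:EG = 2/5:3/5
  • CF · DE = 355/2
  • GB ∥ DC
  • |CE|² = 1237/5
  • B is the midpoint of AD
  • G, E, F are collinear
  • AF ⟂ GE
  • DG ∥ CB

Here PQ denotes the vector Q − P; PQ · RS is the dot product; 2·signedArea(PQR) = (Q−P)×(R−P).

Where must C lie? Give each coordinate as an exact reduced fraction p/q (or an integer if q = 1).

C = (9, 3)

1. C_x = 9  [DG ∥ CB ∩ GB ∥ DC]
2. C_y = 3  [DG ∥ CB ∩ GB ∥ DC]
   → C = (9, 3)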